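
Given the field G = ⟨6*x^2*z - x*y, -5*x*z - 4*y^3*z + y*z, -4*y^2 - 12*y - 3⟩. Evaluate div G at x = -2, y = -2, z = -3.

215

∂G₁/∂x = 12*x*z - y
∂G₂/∂y = -12*y^2*z + z
∂G₃/∂z = 0
∇·G = 12*x*z - 12*y^2*z - y + z
At (-2, -2, -3): 215.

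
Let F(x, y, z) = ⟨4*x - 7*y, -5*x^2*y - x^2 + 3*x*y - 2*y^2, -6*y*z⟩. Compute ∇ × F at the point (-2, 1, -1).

(∇×F)₁ = ∂F₃/∂y − ∂F₂/∂z = -6*z
(∇×F)₂ = ∂F₁/∂z − ∂F₃/∂x = 0
(∇×F)₃ = ∂F₂/∂x − ∂F₁/∂y = -10*x*y - 2*x + 3*y + 7
∇×F = (-6*z, 0, -10*x*y - 2*x + 3*y + 7)
At (-2, 1, -1): (6, 0, 34).

(6, 0, 34)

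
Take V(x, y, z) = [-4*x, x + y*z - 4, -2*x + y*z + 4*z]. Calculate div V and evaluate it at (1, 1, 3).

∂V₁/∂x = -4
∂V₂/∂y = z
∂V₃/∂z = y + 4
∇·V = y + z
At (1, 1, 3): 4.

4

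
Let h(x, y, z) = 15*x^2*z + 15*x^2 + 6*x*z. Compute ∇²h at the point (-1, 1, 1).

60

∂²h/∂x² = 30*(z + 1)
∂²h/∂y² = 0
∂²h/∂z² = 0
∇²h = 30*z + 30
At (-1, 1, 1): 60.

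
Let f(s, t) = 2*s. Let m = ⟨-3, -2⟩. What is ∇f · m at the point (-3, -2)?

-6

∂f/∂s = 2
∂f/∂t = 0
∇f at (-3, -2) = (2, 0)
∇f · m = (2)(-3) + (0)(-2) = -6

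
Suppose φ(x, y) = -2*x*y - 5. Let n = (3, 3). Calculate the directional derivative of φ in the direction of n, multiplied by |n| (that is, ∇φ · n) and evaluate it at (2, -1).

-6

∂φ/∂x = -2*y
∂φ/∂y = -2*x
∇φ at (2, -1) = (2, -4)
∇φ · n = (2)(3) + (-4)(3) = -6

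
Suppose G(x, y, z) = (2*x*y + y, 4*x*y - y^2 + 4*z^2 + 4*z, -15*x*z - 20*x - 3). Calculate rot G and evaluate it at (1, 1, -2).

(∇×G)₁ = ∂G₃/∂y − ∂G₂/∂z = -8*z - 4
(∇×G)₂ = ∂G₁/∂z − ∂G₃/∂x = 15*z + 20
(∇×G)₃ = ∂G₂/∂x − ∂G₁/∂y = -2*x + 4*y - 1
∇×G = (-8*z - 4, 15*z + 20, -2*x + 4*y - 1)
At (1, 1, -2): (12, -10, 1).

(12, -10, 1)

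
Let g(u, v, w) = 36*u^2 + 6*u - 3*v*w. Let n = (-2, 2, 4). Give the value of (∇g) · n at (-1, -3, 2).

∂g/∂u = 72*u + 6
∂g/∂v = -3*w
∂g/∂w = -3*v
∇g at (-1, -3, 2) = (-66, -6, 9)
∇g · n = (-66)(-2) + (-6)(2) + (9)(4) = 156

156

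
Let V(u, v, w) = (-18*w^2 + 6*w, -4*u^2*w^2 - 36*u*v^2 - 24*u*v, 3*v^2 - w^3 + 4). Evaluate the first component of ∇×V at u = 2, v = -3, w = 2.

46

(∇×V)_1 = ∂V₃/∂v − ∂V₂/∂w
= 6*v − (-8*u^2*w)
= 8*u^2*w + 6*v
At (2, -3, 2): 46.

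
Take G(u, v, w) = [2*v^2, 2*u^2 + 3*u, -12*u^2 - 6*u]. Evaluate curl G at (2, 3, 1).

(0, 54, -1)

(∇×G)₁ = ∂G₃/∂v − ∂G₂/∂w = 0
(∇×G)₂ = ∂G₁/∂w − ∂G₃/∂u = 24*u + 6
(∇×G)₃ = ∂G₂/∂u − ∂G₁/∂v = 4*u - 4*v + 3
∇×G = (0, 24*u + 6, 4*u - 4*v + 3)
At (2, 3, 1): (0, 54, -1).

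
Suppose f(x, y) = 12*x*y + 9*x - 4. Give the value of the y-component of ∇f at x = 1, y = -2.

(∇f)_2 = ∂f/∂y = 12*x
At (1, -2): 12.

12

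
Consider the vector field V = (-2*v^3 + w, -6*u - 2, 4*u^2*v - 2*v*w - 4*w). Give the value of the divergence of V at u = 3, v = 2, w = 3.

-8

∂V₁/∂u = 0
∂V₂/∂v = 0
∂V₃/∂w = -2*v - 4
∇·V = -2*v - 4
At (3, 2, 3): -8.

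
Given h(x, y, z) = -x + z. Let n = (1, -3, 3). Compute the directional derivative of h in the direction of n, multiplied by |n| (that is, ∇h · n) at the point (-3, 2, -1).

2

∂h/∂x = -1
∂h/∂y = 0
∂h/∂z = 1
∇h at (-3, 2, -1) = (-1, 0, 1)
∇h · n = (-1)(1) + (0)(-3) + (1)(3) = 2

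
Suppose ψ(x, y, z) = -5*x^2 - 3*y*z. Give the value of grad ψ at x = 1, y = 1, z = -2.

(-10, 6, -3)

∂ψ/∂x = -10*x
∂ψ/∂y = -3*z
∂ψ/∂z = -3*y
∇ψ = (-10*x, -3*z, -3*y)
At (1, 1, -2): (-10, 6, -3).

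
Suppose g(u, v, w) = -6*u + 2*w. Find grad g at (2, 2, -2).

∂g/∂u = -6
∂g/∂v = 0
∂g/∂w = 2
∇g = (-6, 0, 2)
At (2, 2, -2): (-6, 0, 2).

(-6, 0, 2)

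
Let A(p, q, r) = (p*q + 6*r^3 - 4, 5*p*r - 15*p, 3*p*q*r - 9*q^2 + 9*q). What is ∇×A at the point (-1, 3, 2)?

(∇×A)₁ = ∂A₃/∂q − ∂A₂/∂r = 3*p*r - 5*p - 18*q + 9
(∇×A)₂ = ∂A₁/∂r − ∂A₃/∂p = -3*q*r + 18*r^2
(∇×A)₃ = ∂A₂/∂p − ∂A₁/∂q = -p + 5*r - 15
∇×A = (3*p*r - 5*p - 18*q + 9, -3*q*r + 18*r^2, -p + 5*r - 15)
At (-1, 3, 2): (-46, 54, -4).

(-46, 54, -4)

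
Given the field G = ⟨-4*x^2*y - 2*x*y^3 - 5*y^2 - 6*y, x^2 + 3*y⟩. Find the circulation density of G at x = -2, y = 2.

∂G₂/∂x = 2*x
∂G₁/∂y = -4*x^2 - 6*x*y^2 - 10*y - 6
Scalar curl = 4*x^2 + 6*x*y^2 + 2*x + 10*y + 6
At (-2, 2): -10.

-10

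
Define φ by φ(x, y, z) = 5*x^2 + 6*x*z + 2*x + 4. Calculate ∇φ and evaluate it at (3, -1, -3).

(14, 0, 18)

∂φ/∂x = 10*x + 6*z + 2
∂φ/∂y = 0
∂φ/∂z = 6*x
∇φ = (10*x + 6*z + 2, 0, 6*x)
At (3, -1, -3): (14, 0, 18).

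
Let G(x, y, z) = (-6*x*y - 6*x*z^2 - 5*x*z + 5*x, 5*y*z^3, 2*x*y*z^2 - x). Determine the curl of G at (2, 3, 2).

(-164, -81, 12)

(∇×G)₁ = ∂G₃/∂y − ∂G₂/∂z = 2*x*z^2 - 15*y*z^2
(∇×G)₂ = ∂G₁/∂z − ∂G₃/∂x = -12*x*z - 5*x - 2*y*z^2 + 1
(∇×G)₃ = ∂G₂/∂x − ∂G₁/∂y = 6*x
∇×G = (2*x*z^2 - 15*y*z^2, -12*x*z - 5*x - 2*y*z^2 + 1, 6*x)
At (2, 3, 2): (-164, -81, 12).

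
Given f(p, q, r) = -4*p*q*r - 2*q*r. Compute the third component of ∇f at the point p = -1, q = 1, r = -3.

(∇f)_3 = ∂f/∂r = -4*p*q - 2*q
At (-1, 1, -3): 2.

2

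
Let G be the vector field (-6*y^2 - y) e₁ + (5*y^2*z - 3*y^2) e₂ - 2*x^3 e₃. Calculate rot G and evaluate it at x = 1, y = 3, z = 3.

(-45, 6, 37)

(∇×G)₁ = ∂G₃/∂y − ∂G₂/∂z = -5*y^2
(∇×G)₂ = ∂G₁/∂z − ∂G₃/∂x = 6*x^2
(∇×G)₃ = ∂G₂/∂x − ∂G₁/∂y = 12*y + 1
∇×G = (-5*y^2, 6*x^2, 12*y + 1)
At (1, 3, 3): (-45, 6, 37).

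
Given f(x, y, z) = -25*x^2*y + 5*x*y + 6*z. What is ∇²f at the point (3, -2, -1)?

∂²f/∂x² = -50*y
∂²f/∂y² = 0
∂²f/∂z² = 0
∇²f = -50*y
At (3, -2, -1): 100.

100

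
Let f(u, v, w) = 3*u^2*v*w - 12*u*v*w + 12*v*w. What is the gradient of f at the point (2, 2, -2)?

(0, 0, 0)

∂f/∂u = 6*u*v*w - 12*v*w
∂f/∂v = 3*u^2*w - 12*u*w + 12*w
∂f/∂w = 3*u^2*v - 12*u*v + 12*v
∇f = (6*u*v*w - 12*v*w, 3*u^2*w - 12*u*w + 12*w, 3*u^2*v - 12*u*v + 12*v)
At (2, 2, -2): (0, 0, 0).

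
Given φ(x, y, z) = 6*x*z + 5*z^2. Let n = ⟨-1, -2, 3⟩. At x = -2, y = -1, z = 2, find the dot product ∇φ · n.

12

∂φ/∂x = 6*z
∂φ/∂y = 0
∂φ/∂z = 6*x + 10*z
∇φ at (-2, -1, 2) = (12, 0, 8)
∇φ · n = (12)(-1) + (0)(-2) + (8)(3) = 12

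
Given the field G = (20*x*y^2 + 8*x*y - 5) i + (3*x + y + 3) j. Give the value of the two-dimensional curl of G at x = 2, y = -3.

∂G₂/∂x = 3
∂G₁/∂y = 40*x*y + 8*x
Scalar curl = -40*x*y - 8*x + 3
At (2, -3): 227.

227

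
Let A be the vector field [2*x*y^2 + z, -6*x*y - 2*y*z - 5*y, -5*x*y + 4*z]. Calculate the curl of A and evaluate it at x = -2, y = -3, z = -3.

(4, -14, -6)

(∇×A)₁ = ∂A₃/∂y − ∂A₂/∂z = -5*x + 2*y
(∇×A)₂ = ∂A₁/∂z − ∂A₃/∂x = 5*y + 1
(∇×A)₃ = ∂A₂/∂x − ∂A₁/∂y = -4*x*y - 6*y
∇×A = (-5*x + 2*y, 5*y + 1, -4*x*y - 6*y)
At (-2, -3, -3): (4, -14, -6).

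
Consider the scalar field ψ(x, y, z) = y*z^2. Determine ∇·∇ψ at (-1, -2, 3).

∂²ψ/∂x² = 0
∂²ψ/∂y² = 0
∂²ψ/∂z² = 2*y
∇²ψ = 2*y
At (-1, -2, 3): -4.

-4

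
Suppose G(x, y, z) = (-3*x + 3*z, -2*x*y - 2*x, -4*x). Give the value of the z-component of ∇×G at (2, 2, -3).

-6

(∇×G)_3 = ∂G₂/∂x − ∂G₁/∂y
= -2*y - 2 − (0)
= -2*y - 2
At (2, 2, -3): -6.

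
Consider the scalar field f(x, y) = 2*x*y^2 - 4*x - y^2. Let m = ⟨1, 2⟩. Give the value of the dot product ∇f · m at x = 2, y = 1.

∂f/∂x = 2*y^2 - 4
∂f/∂y = 4*x*y - 2*y
∇f at (2, 1) = (-2, 6)
∇f · m = (-2)(1) + (6)(2) = 10

10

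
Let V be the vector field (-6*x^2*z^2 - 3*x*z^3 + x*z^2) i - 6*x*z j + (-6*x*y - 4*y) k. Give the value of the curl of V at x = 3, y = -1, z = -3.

(-4, 57, 18)

(∇×V)₁ = ∂V₃/∂y − ∂V₂/∂z = -4
(∇×V)₂ = ∂V₁/∂z − ∂V₃/∂x = -12*x^2*z - 9*x*z^2 + 2*x*z + 6*y
(∇×V)₃ = ∂V₂/∂x − ∂V₁/∂y = -6*z
∇×V = (-4, -12*x^2*z - 9*x*z^2 + 2*x*z + 6*y, -6*z)
At (3, -1, -3): (-4, 57, 18).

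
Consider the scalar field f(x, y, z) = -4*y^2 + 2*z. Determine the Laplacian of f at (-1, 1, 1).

-8

∂²f/∂x² = 0
∂²f/∂y² = -8
∂²f/∂z² = 0
∇²f = -8
At (-1, 1, 1): -8.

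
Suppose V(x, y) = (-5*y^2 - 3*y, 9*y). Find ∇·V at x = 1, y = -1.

∂V₁/∂x = 0
∂V₂/∂y = 9
∇·V = 9
At (1, -1): 9.

9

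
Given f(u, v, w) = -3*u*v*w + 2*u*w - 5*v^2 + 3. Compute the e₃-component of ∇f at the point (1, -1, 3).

(∇f)_3 = ∂f/∂w = -3*u*v + 2*u
At (1, -1, 3): 5.

5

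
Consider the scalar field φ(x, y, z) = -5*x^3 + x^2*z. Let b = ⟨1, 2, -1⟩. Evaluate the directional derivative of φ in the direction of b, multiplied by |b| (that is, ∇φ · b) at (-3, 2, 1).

-150

∂φ/∂x = -15*x^2 + 2*x*z
∂φ/∂y = 0
∂φ/∂z = x^2
∇φ at (-3, 2, 1) = (-141, 0, 9)
∇φ · b = (-141)(1) + (0)(2) + (9)(-1) = -150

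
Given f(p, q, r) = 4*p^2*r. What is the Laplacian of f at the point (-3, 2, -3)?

∂²f/∂p² = 8*r
∂²f/∂q² = 0
∂²f/∂r² = 0
∇²f = 8*r
At (-3, 2, -3): -24.

-24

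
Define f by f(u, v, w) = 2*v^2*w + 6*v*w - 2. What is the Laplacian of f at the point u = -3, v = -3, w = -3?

∂²f/∂u² = 0
∂²f/∂v² = 4*w
∂²f/∂w² = 0
∇²f = 4*w
At (-3, -3, -3): -12.

-12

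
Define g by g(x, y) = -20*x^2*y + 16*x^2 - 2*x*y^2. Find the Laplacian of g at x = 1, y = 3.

-92

∂²g/∂x² = 8*(-5*y + 4)
∂²g/∂y² = -4*x
∇²g = -4*x - 40*y + 32
At (1, 3): -92.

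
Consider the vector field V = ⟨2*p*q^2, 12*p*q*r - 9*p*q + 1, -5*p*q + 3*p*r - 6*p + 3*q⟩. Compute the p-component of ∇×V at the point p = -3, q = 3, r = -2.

126

(∇×V)_1 = ∂V₃/∂q − ∂V₂/∂r
= -5*p + 3 − (12*p*q)
= -12*p*q - 5*p + 3
At (-3, 3, -2): 126.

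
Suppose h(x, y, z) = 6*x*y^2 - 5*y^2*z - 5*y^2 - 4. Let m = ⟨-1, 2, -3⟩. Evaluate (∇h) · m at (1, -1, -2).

∂h/∂x = 6*y^2
∂h/∂y = 12*x*y - 10*y*z - 10*y
∂h/∂z = -5*y^2
∇h at (1, -1, -2) = (6, -22, -5)
∇h · m = (6)(-1) + (-22)(2) + (-5)(-3) = -35

-35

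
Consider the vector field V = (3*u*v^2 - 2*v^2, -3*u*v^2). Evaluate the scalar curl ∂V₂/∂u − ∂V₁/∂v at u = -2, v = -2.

-44

∂V₂/∂u = -3*v^2
∂V₁/∂v = 6*u*v - 4*v
Scalar curl = -6*u*v - 3*v^2 + 4*v
At (-2, -2): -44.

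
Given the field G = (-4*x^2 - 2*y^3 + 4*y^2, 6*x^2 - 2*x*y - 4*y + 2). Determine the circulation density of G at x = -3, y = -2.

8

∂G₂/∂x = 12*x - 2*y
∂G₁/∂y = -6*y^2 + 8*y
Scalar curl = 12*x + 6*y^2 - 10*y
At (-3, -2): 8.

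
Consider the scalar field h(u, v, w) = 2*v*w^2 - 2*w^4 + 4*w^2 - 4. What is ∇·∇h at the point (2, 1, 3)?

∂²h/∂u² = 0
∂²h/∂v² = 0
∂²h/∂w² = 4*(v - 6*w^2 + 2)
∇²h = 4*v - 24*w^2 + 8
At (2, 1, 3): -204.

-204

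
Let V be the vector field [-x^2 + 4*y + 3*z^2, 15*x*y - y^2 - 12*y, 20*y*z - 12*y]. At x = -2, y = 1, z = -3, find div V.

∂V₁/∂x = -2*x
∂V₂/∂y = 15*x - 2*y - 12
∂V₃/∂z = 20*y
∇·V = 13*x + 18*y - 12
At (-2, 1, -3): -20.

-20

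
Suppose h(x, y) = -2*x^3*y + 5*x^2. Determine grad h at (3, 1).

∂h/∂x = -6*x^2*y + 10*x
∂h/∂y = -2*x^3
∇h = (-6*x^2*y + 10*x, -2*x^3)
At (3, 1): (-24, -54).

(-24, -54)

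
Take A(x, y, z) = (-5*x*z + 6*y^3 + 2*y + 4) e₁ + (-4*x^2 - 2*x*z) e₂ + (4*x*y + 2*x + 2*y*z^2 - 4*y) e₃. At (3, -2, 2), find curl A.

(22, -9, -102)

(∇×A)₁ = ∂A₃/∂y − ∂A₂/∂z = 6*x + 2*z^2 - 4
(∇×A)₂ = ∂A₁/∂z − ∂A₃/∂x = -5*x - 4*y - 2
(∇×A)₃ = ∂A₂/∂x − ∂A₁/∂y = -8*x - 18*y^2 - 2*z - 2
∇×A = (6*x + 2*z^2 - 4, -5*x - 4*y - 2, -8*x - 18*y^2 - 2*z - 2)
At (3, -2, 2): (22, -9, -102).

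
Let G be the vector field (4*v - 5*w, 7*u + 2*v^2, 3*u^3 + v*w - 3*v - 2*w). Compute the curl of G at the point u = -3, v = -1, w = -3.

(-6, -86, 3)

(∇×G)₁ = ∂G₃/∂v − ∂G₂/∂w = w - 3
(∇×G)₂ = ∂G₁/∂w − ∂G₃/∂u = -9*u^2 - 5
(∇×G)₃ = ∂G₂/∂u − ∂G₁/∂v = 3
∇×G = (w - 3, -9*u^2 - 5, 3)
At (-3, -1, -3): (-6, -86, 3).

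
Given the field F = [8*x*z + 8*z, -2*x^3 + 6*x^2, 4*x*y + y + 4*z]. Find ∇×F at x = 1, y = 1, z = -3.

(∇×F)₁ = ∂F₃/∂y − ∂F₂/∂z = 4*x + 1
(∇×F)₂ = ∂F₁/∂z − ∂F₃/∂x = 8*x - 4*y + 8
(∇×F)₃ = ∂F₂/∂x − ∂F₁/∂y = -6*x^2 + 12*x
∇×F = (4*x + 1, 8*x - 4*y + 8, -6*x^2 + 12*x)
At (1, 1, -3): (5, 12, 6).

(5, 12, 6)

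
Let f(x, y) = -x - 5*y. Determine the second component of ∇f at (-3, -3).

-5

(∇f)_2 = ∂f/∂y = -5
At (-3, -3): -5.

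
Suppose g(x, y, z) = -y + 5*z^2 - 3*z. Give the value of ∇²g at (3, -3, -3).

10

∂²g/∂x² = 0
∂²g/∂y² = 0
∂²g/∂z² = 10
∇²g = 10
At (3, -3, -3): 10.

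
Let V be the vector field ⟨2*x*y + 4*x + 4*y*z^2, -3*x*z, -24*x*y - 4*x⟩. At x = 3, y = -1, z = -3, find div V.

∂V₁/∂x = 2*y + 4
∂V₂/∂y = 0
∂V₃/∂z = 0
∇·V = 2*y + 4
At (3, -1, -3): 2.

2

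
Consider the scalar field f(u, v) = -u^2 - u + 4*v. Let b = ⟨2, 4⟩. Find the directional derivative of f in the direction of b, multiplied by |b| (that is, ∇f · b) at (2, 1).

∂f/∂u = -2*u - 1
∂f/∂v = 4
∇f at (2, 1) = (-5, 4)
∇f · b = (-5)(2) + (4)(4) = 6

6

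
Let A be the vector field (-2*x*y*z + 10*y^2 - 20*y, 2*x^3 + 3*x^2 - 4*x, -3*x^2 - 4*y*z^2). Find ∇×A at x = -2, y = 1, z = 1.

(-4, -8, 4)

(∇×A)₁ = ∂A₃/∂y − ∂A₂/∂z = -4*z^2
(∇×A)₂ = ∂A₁/∂z − ∂A₃/∂x = -2*x*y + 6*x
(∇×A)₃ = ∂A₂/∂x − ∂A₁/∂y = 6*x^2 + 2*x*z + 6*x - 20*y + 16
∇×A = (-4*z^2, -2*x*y + 6*x, 6*x^2 + 2*x*z + 6*x - 20*y + 16)
At (-2, 1, 1): (-4, -8, 4).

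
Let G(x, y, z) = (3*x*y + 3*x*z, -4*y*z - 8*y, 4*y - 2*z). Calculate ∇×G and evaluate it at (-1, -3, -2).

(-8, -3, 3)

(∇×G)₁ = ∂G₃/∂y − ∂G₂/∂z = 4*y + 4
(∇×G)₂ = ∂G₁/∂z − ∂G₃/∂x = 3*x
(∇×G)₃ = ∂G₂/∂x − ∂G₁/∂y = -3*x
∇×G = (4*y + 4, 3*x, -3*x)
At (-1, -3, -2): (-8, -3, 3).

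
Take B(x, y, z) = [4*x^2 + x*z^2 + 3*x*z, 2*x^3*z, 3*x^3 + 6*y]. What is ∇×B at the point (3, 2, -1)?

(∇×B)₁ = ∂B₃/∂y − ∂B₂/∂z = -2*x^3 + 6
(∇×B)₂ = ∂B₁/∂z − ∂B₃/∂x = -9*x^2 + 2*x*z + 3*x
(∇×B)₃ = ∂B₂/∂x − ∂B₁/∂y = 6*x^2*z
∇×B = (-2*x^3 + 6, -9*x^2 + 2*x*z + 3*x, 6*x^2*z)
At (3, 2, -1): (-48, -78, -54).

(-48, -78, -54)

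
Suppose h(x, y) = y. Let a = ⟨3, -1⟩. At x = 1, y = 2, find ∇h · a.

-1

∂h/∂x = 0
∂h/∂y = 1
∇h at (1, 2) = (0, 1)
∇h · a = (0)(3) + (1)(-1) = -1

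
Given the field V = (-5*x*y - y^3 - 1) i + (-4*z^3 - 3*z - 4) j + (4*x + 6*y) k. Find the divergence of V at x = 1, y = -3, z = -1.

∂V₁/∂x = -5*y
∂V₂/∂y = 0
∂V₃/∂z = 0
∇·V = -5*y
At (1, -3, -1): 15.

15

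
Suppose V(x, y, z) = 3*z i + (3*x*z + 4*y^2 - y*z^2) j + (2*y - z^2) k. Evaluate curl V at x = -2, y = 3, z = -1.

(∇×V)₁ = ∂V₃/∂y − ∂V₂/∂z = -3*x + 2*y*z + 2
(∇×V)₂ = ∂V₁/∂z − ∂V₃/∂x = 3
(∇×V)₃ = ∂V₂/∂x − ∂V₁/∂y = 3*z
∇×V = (-3*x + 2*y*z + 2, 3, 3*z)
At (-2, 3, -1): (2, 3, -3).

(2, 3, -3)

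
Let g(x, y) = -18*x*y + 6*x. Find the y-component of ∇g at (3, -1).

(∇g)_2 = ∂g/∂y = -18*x
At (3, -1): -54.

-54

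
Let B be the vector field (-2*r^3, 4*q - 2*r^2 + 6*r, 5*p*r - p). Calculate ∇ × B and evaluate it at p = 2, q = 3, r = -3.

(∇×B)₁ = ∂B₃/∂q − ∂B₂/∂r = 4*r - 6
(∇×B)₂ = ∂B₁/∂r − ∂B₃/∂p = -6*r^2 - 5*r + 1
(∇×B)₃ = ∂B₂/∂p − ∂B₁/∂q = 0
∇×B = (4*r - 6, -6*r^2 - 5*r + 1, 0)
At (2, 3, -3): (-18, -38, 0).

(-18, -38, 0)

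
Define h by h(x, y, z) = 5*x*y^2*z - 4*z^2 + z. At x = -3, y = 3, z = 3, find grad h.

∂h/∂x = 5*y^2*z
∂h/∂y = 10*x*y*z
∂h/∂z = 5*x*y^2 - 8*z + 1
∇h = (5*y^2*z, 10*x*y*z, 5*x*y^2 - 8*z + 1)
At (-3, 3, 3): (135, -270, -158).

(135, -270, -158)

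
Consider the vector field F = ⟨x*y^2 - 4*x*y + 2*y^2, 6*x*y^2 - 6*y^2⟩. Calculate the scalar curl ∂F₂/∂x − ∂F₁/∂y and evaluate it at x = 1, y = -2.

40

∂F₂/∂x = 6*y^2
∂F₁/∂y = 2*x*y - 4*x + 4*y
Scalar curl = -2*x*y + 4*x + 6*y^2 - 4*y
At (1, -2): 40.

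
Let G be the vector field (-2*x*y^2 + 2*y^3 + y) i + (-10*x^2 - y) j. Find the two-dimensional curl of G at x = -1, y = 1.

9

∂G₂/∂x = -20*x
∂G₁/∂y = -4*x*y + 6*y^2 + 1
Scalar curl = 4*x*y - 20*x - 6*y^2 - 1
At (-1, 1): 9.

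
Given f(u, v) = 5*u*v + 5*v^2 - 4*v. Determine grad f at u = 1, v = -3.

(-15, -29)

∂f/∂u = 5*v
∂f/∂v = 5*u + 10*v - 4
∇f = (5*v, 5*u + 10*v - 4)
At (1, -3): (-15, -29).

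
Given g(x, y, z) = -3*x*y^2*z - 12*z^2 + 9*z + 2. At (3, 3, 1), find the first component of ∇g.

-27

(∇g)_1 = ∂g/∂x = -3*y^2*z
At (3, 3, 1): -27.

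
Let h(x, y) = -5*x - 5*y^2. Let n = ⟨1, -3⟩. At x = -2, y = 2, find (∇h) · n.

55

∂h/∂x = -5
∂h/∂y = -10*y
∇h at (-2, 2) = (-5, -20)
∇h · n = (-5)(1) + (-20)(-3) = 55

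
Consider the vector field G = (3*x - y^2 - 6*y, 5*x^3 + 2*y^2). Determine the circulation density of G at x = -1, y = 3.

27

∂G₂/∂x = 15*x^2
∂G₁/∂y = -2*y - 6
Scalar curl = 15*x^2 + 2*y + 6
At (-1, 3): 27.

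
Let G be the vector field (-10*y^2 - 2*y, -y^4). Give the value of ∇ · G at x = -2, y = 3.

-108

∂G₁/∂x = 0
∂G₂/∂y = -4*y^3
∇·G = -4*y^3
At (-2, 3): -108.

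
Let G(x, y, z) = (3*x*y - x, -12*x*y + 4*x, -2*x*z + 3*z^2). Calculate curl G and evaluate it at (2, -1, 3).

(∇×G)₁ = ∂G₃/∂y − ∂G₂/∂z = 0
(∇×G)₂ = ∂G₁/∂z − ∂G₃/∂x = 2*z
(∇×G)₃ = ∂G₂/∂x − ∂G₁/∂y = -3*x - 12*y + 4
∇×G = (0, 2*z, -3*x - 12*y + 4)
At (2, -1, 3): (0, 6, 10).

(0, 6, 10)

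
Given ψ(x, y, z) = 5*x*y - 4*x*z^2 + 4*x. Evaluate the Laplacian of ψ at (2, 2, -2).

∂²ψ/∂x² = 0
∂²ψ/∂y² = 0
∂²ψ/∂z² = -8*x
∇²ψ = -8*x
At (2, 2, -2): -16.

-16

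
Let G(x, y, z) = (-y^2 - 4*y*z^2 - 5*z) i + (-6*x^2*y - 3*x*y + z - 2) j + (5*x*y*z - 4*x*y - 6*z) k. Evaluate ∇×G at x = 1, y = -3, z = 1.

(0, 22, 43)

(∇×G)₁ = ∂G₃/∂y − ∂G₂/∂z = 5*x*z - 4*x - 1
(∇×G)₂ = ∂G₁/∂z − ∂G₃/∂x = -13*y*z + 4*y - 5
(∇×G)₃ = ∂G₂/∂x − ∂G₁/∂y = -12*x*y - y + 4*z^2
∇×G = (5*x*z - 4*x - 1, -13*y*z + 4*y - 5, -12*x*y - y + 4*z^2)
At (1, -3, 1): (0, 22, 43).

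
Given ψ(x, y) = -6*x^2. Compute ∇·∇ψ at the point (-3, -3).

-12

∂²ψ/∂x² = -12
∂²ψ/∂y² = 0
∇²ψ = -12
At (-3, -3): -12.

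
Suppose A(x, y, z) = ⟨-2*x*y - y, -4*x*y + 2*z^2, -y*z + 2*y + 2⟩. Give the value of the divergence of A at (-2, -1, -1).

11

∂A₁/∂x = -2*y
∂A₂/∂y = -4*x
∂A₃/∂z = -y
∇·A = -4*x - 3*y
At (-2, -1, -1): 11.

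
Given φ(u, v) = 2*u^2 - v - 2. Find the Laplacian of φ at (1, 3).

∂²φ/∂u² = 4
∂²φ/∂v² = 0
∇²φ = 4
At (1, 3): 4.

4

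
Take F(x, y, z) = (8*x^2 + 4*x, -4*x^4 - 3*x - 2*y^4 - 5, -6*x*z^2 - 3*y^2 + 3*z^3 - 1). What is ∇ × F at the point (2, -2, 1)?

(∇×F)₁ = ∂F₃/∂y − ∂F₂/∂z = -6*y
(∇×F)₂ = ∂F₁/∂z − ∂F₃/∂x = 6*z^2
(∇×F)₃ = ∂F₂/∂x − ∂F₁/∂y = -16*x^3 - 3
∇×F = (-6*y, 6*z^2, -16*x^3 - 3)
At (2, -2, 1): (12, 6, -131).

(12, 6, -131)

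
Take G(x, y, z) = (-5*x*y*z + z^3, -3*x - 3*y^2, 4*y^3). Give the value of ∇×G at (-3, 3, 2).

(∇×G)₁ = ∂G₃/∂y − ∂G₂/∂z = 12*y^2
(∇×G)₂ = ∂G₁/∂z − ∂G₃/∂x = -5*x*y + 3*z^2
(∇×G)₃ = ∂G₂/∂x − ∂G₁/∂y = 5*x*z - 3
∇×G = (12*y^2, -5*x*y + 3*z^2, 5*x*z - 3)
At (-3, 3, 2): (108, 57, -33).

(108, 57, -33)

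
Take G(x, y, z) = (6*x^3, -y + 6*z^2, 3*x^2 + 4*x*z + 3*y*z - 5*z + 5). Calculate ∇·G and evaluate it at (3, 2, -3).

∂G₁/∂x = 18*x^2
∂G₂/∂y = -1
∂G₃/∂z = 4*x + 3*y - 5
∇·G = 18*x^2 + 4*x + 3*y - 6
At (3, 2, -3): 174.

174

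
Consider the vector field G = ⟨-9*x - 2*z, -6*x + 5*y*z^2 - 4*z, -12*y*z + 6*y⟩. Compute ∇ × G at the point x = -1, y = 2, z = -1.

(42, -2, -6)

(∇×G)₁ = ∂G₃/∂y − ∂G₂/∂z = -10*y*z - 12*z + 10
(∇×G)₂ = ∂G₁/∂z − ∂G₃/∂x = -2
(∇×G)₃ = ∂G₂/∂x − ∂G₁/∂y = -6
∇×G = (-10*y*z - 12*z + 10, -2, -6)
At (-1, 2, -1): (42, -2, -6).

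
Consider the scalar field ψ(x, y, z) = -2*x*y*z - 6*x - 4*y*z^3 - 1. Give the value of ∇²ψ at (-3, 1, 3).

∂²ψ/∂x² = 0
∂²ψ/∂y² = 0
∂²ψ/∂z² = -24*y*z
∇²ψ = -24*y*z
At (-3, 1, 3): -72.

-72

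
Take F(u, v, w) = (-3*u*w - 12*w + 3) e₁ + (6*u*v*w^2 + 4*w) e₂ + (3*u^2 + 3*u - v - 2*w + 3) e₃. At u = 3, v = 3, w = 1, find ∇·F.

13

∂F₁/∂u = -3*w
∂F₂/∂v = 6*u*w^2
∂F₃/∂w = -2
∇·F = 6*u*w^2 - 3*w - 2
At (3, 3, 1): 13.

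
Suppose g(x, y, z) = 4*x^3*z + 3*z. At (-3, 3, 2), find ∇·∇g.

-144

∂²g/∂x² = 24*x*z
∂²g/∂y² = 0
∂²g/∂z² = 0
∇²g = 24*x*z
At (-3, 3, 2): -144.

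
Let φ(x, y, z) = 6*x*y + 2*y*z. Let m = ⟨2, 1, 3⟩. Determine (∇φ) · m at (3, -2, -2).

∂φ/∂x = 6*y
∂φ/∂y = 6*x + 2*z
∂φ/∂z = 2*y
∇φ at (3, -2, -2) = (-12, 14, -4)
∇φ · m = (-12)(2) + (14)(1) + (-4)(3) = -22

-22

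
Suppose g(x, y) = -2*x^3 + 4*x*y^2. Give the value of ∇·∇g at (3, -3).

-12

∂²g/∂x² = -12*x
∂²g/∂y² = 8*x
∇²g = -4*x
At (3, -3): -12.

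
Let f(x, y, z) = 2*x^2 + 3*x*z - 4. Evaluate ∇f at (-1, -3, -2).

∂f/∂x = 4*x + 3*z
∂f/∂y = 0
∂f/∂z = 3*x
∇f = (4*x + 3*z, 0, 3*x)
At (-1, -3, -2): (-10, 0, -3).

(-10, 0, -3)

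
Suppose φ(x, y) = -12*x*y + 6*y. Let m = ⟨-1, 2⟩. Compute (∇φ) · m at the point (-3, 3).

120

∂φ/∂x = -12*y
∂φ/∂y = -12*x + 6
∇φ at (-3, 3) = (-36, 42)
∇φ · m = (-36)(-1) + (42)(2) = 120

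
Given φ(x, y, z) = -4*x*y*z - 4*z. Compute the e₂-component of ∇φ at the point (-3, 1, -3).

(∇φ)_2 = ∂φ/∂y = -4*x*z
At (-3, 1, -3): -36.

-36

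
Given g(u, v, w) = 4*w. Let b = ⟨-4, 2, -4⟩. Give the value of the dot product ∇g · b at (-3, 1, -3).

-16

∂g/∂u = 0
∂g/∂v = 0
∂g/∂w = 4
∇g at (-3, 1, -3) = (0, 0, 4)
∇g · b = (0)(-4) + (0)(2) + (4)(-4) = -16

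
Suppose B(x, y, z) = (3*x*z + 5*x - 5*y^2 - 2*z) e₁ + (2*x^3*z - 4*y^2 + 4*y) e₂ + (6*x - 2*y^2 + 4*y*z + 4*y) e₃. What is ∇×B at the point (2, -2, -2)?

(-12, -2, -68)

(∇×B)₁ = ∂B₃/∂y − ∂B₂/∂z = -2*x^3 - 4*y + 4*z + 4
(∇×B)₂ = ∂B₁/∂z − ∂B₃/∂x = 3*x - 8
(∇×B)₃ = ∂B₂/∂x − ∂B₁/∂y = 6*x^2*z + 10*y
∇×B = (-2*x^3 - 4*y + 4*z + 4, 3*x - 8, 6*x^2*z + 10*y)
At (2, -2, -2): (-12, -2, -68).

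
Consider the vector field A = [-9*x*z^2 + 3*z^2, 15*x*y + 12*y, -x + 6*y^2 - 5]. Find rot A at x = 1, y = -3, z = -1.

(-36, 13, -45)

(∇×A)₁ = ∂A₃/∂y − ∂A₂/∂z = 12*y
(∇×A)₂ = ∂A₁/∂z − ∂A₃/∂x = -18*x*z + 6*z + 1
(∇×A)₃ = ∂A₂/∂x − ∂A₁/∂y = 15*y
∇×A = (12*y, -18*x*z + 6*z + 1, 15*y)
At (1, -3, -1): (-36, 13, -45).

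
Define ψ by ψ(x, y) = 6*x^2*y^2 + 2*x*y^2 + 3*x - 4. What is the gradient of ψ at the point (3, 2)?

(155, 240)

∂ψ/∂x = 12*x*y^2 + 2*y^2 + 3
∂ψ/∂y = 12*x^2*y + 4*x*y
∇ψ = (12*x*y^2 + 2*y^2 + 3, 12*x^2*y + 4*x*y)
At (3, 2): (155, 240).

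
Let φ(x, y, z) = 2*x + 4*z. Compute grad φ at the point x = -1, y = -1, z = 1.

∂φ/∂x = 2
∂φ/∂y = 0
∂φ/∂z = 4
∇φ = (2, 0, 4)
At (-1, -1, 1): (2, 0, 4).

(2, 0, 4)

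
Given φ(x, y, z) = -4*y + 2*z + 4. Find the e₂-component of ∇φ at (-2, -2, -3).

-4

(∇φ)_2 = ∂φ/∂y = -4
At (-2, -2, -3): -4.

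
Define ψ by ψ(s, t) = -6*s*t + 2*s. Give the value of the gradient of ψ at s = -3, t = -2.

∂ψ/∂s = -6*t + 2
∂ψ/∂t = -6*s
∇ψ = (-6*t + 2, -6*s)
At (-3, -2): (14, 18).

(14, 18)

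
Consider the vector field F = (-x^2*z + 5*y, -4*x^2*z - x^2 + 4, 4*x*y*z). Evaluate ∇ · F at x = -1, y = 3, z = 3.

-6

∂F₁/∂x = -2*x*z
∂F₂/∂y = 0
∂F₃/∂z = 4*x*y
∇·F = 4*x*y - 2*x*z
At (-1, 3, 3): -6.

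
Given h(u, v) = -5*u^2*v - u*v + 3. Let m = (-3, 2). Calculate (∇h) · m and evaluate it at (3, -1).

∂h/∂u = -10*u*v - v
∂h/∂v = -5*u^2 - u
∇h at (3, -1) = (31, -48)
∇h · m = (31)(-3) + (-48)(2) = -189

-189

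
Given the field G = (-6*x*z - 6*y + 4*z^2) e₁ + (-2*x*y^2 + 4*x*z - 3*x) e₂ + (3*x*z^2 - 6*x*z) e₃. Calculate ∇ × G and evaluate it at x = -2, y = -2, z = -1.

(∇×G)₁ = ∂G₃/∂y − ∂G₂/∂z = -4*x
(∇×G)₂ = ∂G₁/∂z − ∂G₃/∂x = -6*x - 3*z^2 + 14*z
(∇×G)₃ = ∂G₂/∂x − ∂G₁/∂y = -2*y^2 + 4*z + 3
∇×G = (-4*x, -6*x - 3*z^2 + 14*z, -2*y^2 + 4*z + 3)
At (-2, -2, -1): (8, -5, -9).

(8, -5, -9)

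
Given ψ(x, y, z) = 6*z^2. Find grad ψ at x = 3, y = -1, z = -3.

(0, 0, -36)

∂ψ/∂x = 0
∂ψ/∂y = 0
∂ψ/∂z = 12*z
∇ψ = (0, 0, 12*z)
At (3, -1, -3): (0, 0, -36).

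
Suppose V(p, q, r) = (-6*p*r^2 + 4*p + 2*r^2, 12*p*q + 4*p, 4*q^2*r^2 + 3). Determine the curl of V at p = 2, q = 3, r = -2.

(96, 40, 40)

(∇×V)₁ = ∂V₃/∂q − ∂V₂/∂r = 8*q*r^2
(∇×V)₂ = ∂V₁/∂r − ∂V₃/∂p = -12*p*r + 4*r
(∇×V)₃ = ∂V₂/∂p − ∂V₁/∂q = 12*q + 4
∇×V = (8*q*r^2, -12*p*r + 4*r, 12*q + 4)
At (2, 3, -2): (96, 40, 40).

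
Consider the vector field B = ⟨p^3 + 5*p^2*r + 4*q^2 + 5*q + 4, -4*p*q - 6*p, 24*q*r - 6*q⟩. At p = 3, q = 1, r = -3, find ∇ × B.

(-78, 45, -23)

(∇×B)₁ = ∂B₃/∂q − ∂B₂/∂r = 24*r - 6
(∇×B)₂ = ∂B₁/∂r − ∂B₃/∂p = 5*p^2
(∇×B)₃ = ∂B₂/∂p − ∂B₁/∂q = -12*q - 11
∇×B = (24*r - 6, 5*p^2, -12*q - 11)
At (3, 1, -3): (-78, 45, -23).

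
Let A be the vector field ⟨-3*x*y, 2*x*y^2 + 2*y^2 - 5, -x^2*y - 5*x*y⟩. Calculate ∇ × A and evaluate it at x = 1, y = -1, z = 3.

(-6, -7, 5)

(∇×A)₁ = ∂A₃/∂y − ∂A₂/∂z = -x^2 - 5*x
(∇×A)₂ = ∂A₁/∂z − ∂A₃/∂x = 2*x*y + 5*y
(∇×A)₃ = ∂A₂/∂x − ∂A₁/∂y = 3*x + 2*y^2
∇×A = (-x^2 - 5*x, 2*x*y + 5*y, 3*x + 2*y^2)
At (1, -1, 3): (-6, -7, 5).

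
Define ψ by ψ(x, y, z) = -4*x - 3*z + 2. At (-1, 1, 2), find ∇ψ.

∂ψ/∂x = -4
∂ψ/∂y = 0
∂ψ/∂z = -3
∇ψ = (-4, 0, -3)
At (-1, 1, 2): (-4, 0, -3).

(-4, 0, -3)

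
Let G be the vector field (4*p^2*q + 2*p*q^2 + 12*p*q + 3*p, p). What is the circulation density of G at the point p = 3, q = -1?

∂G₂/∂p = 1
∂G₁/∂q = 4*p^2 + 4*p*q + 12*p
Scalar curl = -4*p^2 - 4*p*q - 12*p + 1
At (3, -1): -59.

-59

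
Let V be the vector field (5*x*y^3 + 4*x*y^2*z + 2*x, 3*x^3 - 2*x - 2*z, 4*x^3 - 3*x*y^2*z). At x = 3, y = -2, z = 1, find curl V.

(38, -48, -53)

(∇×V)₁ = ∂V₃/∂y − ∂V₂/∂z = -6*x*y*z + 2
(∇×V)₂ = ∂V₁/∂z − ∂V₃/∂x = -12*x^2 + 4*x*y^2 + 3*y^2*z
(∇×V)₃ = ∂V₂/∂x − ∂V₁/∂y = 9*x^2 - 15*x*y^2 - 8*x*y*z - 2
∇×V = (-6*x*y*z + 2, -12*x^2 + 4*x*y^2 + 3*y^2*z, 9*x^2 - 15*x*y^2 - 8*x*y*z - 2)
At (3, -2, 1): (38, -48, -53).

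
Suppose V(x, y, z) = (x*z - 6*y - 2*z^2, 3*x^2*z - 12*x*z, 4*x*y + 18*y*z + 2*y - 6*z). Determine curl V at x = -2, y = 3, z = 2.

(-6, -22, -42)

(∇×V)₁ = ∂V₃/∂y − ∂V₂/∂z = -3*x^2 + 16*x + 18*z + 2
(∇×V)₂ = ∂V₁/∂z − ∂V₃/∂x = x - 4*y - 4*z
(∇×V)₃ = ∂V₂/∂x − ∂V₁/∂y = 6*x*z - 12*z + 6
∇×V = (-3*x^2 + 16*x + 18*z + 2, x - 4*y - 4*z, 6*x*z - 12*z + 6)
At (-2, 3, 2): (-6, -22, -42).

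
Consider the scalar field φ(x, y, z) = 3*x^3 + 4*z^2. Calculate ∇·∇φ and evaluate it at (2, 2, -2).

44

∂²φ/∂x² = 18*x
∂²φ/∂y² = 0
∂²φ/∂z² = 8
∇²φ = 18*x + 8
At (2, 2, -2): 44.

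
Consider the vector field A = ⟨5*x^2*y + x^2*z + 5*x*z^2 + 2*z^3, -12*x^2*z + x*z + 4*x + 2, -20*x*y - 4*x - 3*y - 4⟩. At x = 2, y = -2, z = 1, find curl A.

(∇×A)₁ = ∂A₃/∂y − ∂A₂/∂z = 12*x^2 - 21*x - 3
(∇×A)₂ = ∂A₁/∂z − ∂A₃/∂x = x^2 + 10*x*z + 20*y + 6*z^2 + 4
(∇×A)₃ = ∂A₂/∂x − ∂A₁/∂y = -5*x^2 - 24*x*z + z + 4
∇×A = (12*x^2 - 21*x - 3, x^2 + 10*x*z + 20*y + 6*z^2 + 4, -5*x^2 - 24*x*z + z + 4)
At (2, -2, 1): (3, -6, -63).

(3, -6, -63)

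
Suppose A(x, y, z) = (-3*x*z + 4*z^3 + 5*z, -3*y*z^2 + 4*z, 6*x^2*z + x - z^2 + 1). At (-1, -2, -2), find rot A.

(20, 31, 0)

(∇×A)₁ = ∂A₃/∂y − ∂A₂/∂z = 6*y*z - 4
(∇×A)₂ = ∂A₁/∂z − ∂A₃/∂x = -12*x*z - 3*x + 12*z^2 + 4
(∇×A)₃ = ∂A₂/∂x − ∂A₁/∂y = 0
∇×A = (6*y*z - 4, -12*x*z - 3*x + 12*z^2 + 4, 0)
At (-1, -2, -2): (20, 31, 0).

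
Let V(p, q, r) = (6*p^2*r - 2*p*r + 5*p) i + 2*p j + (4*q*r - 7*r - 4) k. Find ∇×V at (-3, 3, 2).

(8, 60, 2)

(∇×V)₁ = ∂V₃/∂q − ∂V₂/∂r = 4*r
(∇×V)₂ = ∂V₁/∂r − ∂V₃/∂p = 6*p^2 - 2*p
(∇×V)₃ = ∂V₂/∂p − ∂V₁/∂q = 2
∇×V = (4*r, 6*p^2 - 2*p, 2)
At (-3, 3, 2): (8, 60, 2).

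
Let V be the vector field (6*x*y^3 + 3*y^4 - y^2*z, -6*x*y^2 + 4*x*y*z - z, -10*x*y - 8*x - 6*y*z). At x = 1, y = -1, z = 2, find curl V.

(-17, -3, -24)

(∇×V)₁ = ∂V₃/∂y − ∂V₂/∂z = -4*x*y - 10*x - 6*z + 1
(∇×V)₂ = ∂V₁/∂z − ∂V₃/∂x = -y^2 + 10*y + 8
(∇×V)₃ = ∂V₂/∂x − ∂V₁/∂y = -18*x*y^2 - 12*y^3 - 6*y^2 + 6*y*z
∇×V = (-4*x*y - 10*x - 6*z + 1, -y^2 + 10*y + 8, -18*x*y^2 - 12*y^3 - 6*y^2 + 6*y*z)
At (1, -1, 2): (-17, -3, -24).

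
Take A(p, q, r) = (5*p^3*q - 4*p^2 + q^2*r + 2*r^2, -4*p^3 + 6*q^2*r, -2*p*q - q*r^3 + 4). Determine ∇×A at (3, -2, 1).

(∇×A)₁ = ∂A₃/∂q − ∂A₂/∂r = -2*p - 6*q^2 - r^3
(∇×A)₂ = ∂A₁/∂r − ∂A₃/∂p = q^2 + 2*q + 4*r
(∇×A)₃ = ∂A₂/∂p − ∂A₁/∂q = -5*p^3 - 12*p^2 - 2*q*r
∇×A = (-2*p - 6*q^2 - r^3, q^2 + 2*q + 4*r, -5*p^3 - 12*p^2 - 2*q*r)
At (3, -2, 1): (-31, 4, -239).

(-31, 4, -239)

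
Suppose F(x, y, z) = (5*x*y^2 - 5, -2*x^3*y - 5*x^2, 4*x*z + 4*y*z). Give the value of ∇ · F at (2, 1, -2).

∂F₁/∂x = 5*y^2
∂F₂/∂y = -2*x^3
∂F₃/∂z = 4*x + 4*y
∇·F = -2*x^3 + 4*x + 5*y^2 + 4*y
At (2, 1, -2): 1.

1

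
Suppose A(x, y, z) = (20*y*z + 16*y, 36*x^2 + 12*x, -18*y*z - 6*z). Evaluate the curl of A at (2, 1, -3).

(54, 20, 200)

(∇×A)₁ = ∂A₃/∂y − ∂A₂/∂z = -18*z
(∇×A)₂ = ∂A₁/∂z − ∂A₃/∂x = 20*y
(∇×A)₃ = ∂A₂/∂x − ∂A₁/∂y = 72*x - 20*z - 4
∇×A = (-18*z, 20*y, 72*x - 20*z - 4)
At (2, 1, -3): (54, 20, 200).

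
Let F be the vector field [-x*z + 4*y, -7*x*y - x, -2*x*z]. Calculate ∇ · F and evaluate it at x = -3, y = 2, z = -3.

30

∂F₁/∂x = -z
∂F₂/∂y = -7*x
∂F₃/∂z = -2*x
∇·F = -9*x - z
At (-3, 2, -3): 30.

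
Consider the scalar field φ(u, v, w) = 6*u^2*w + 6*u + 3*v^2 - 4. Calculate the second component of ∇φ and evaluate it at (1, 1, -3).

(∇φ)_2 = ∂φ/∂v = 6*v
At (1, 1, -3): 6.

6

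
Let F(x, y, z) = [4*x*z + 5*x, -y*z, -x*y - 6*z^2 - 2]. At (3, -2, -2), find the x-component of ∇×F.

(∇×F)_1 = ∂F₃/∂y − ∂F₂/∂z
= -x − (-y)
= -x + y
At (3, -2, -2): -5.

-5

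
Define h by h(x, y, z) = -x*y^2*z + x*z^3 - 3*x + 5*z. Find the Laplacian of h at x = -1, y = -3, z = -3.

12

∂²h/∂x² = 0
∂²h/∂y² = -2*x*z
∂²h/∂z² = 6*x*z
∇²h = 4*x*z
At (-1, -3, -3): 12.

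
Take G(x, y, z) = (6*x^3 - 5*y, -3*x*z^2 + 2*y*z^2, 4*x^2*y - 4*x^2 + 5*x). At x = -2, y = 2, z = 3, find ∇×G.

(∇×G)₁ = ∂G₃/∂y − ∂G₂/∂z = 4*x^2 + 6*x*z - 4*y*z
(∇×G)₂ = ∂G₁/∂z − ∂G₃/∂x = -8*x*y + 8*x - 5
(∇×G)₃ = ∂G₂/∂x − ∂G₁/∂y = -3*z^2 + 5
∇×G = (4*x^2 + 6*x*z - 4*y*z, -8*x*y + 8*x - 5, -3*z^2 + 5)
At (-2, 2, 3): (-44, 11, -22).

(-44, 11, -22)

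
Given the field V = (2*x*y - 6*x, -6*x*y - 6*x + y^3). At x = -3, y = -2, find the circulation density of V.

12

∂V₂/∂x = -6*y - 6
∂V₁/∂y = 2*x
Scalar curl = -2*x - 6*y - 6
At (-3, -2): 12.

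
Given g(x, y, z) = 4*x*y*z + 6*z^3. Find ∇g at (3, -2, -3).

(24, -36, 138)

∂g/∂x = 4*y*z
∂g/∂y = 4*x*z
∂g/∂z = 4*x*y + 18*z^2
∇g = (4*y*z, 4*x*z, 4*x*y + 18*z^2)
At (3, -2, -3): (24, -36, 138).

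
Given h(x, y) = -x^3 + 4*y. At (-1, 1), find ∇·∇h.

6

∂²h/∂x² = -6*x
∂²h/∂y² = 0
∇²h = -6*x
At (-1, 1): 6.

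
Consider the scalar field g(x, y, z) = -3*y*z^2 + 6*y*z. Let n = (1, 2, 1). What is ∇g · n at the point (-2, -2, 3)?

6

∂g/∂x = 0
∂g/∂y = -3*z^2 + 6*z
∂g/∂z = -6*y*z + 6*y
∇g at (-2, -2, 3) = (0, -9, 24)
∇g · n = (0)(1) + (-9)(2) + (24)(1) = 6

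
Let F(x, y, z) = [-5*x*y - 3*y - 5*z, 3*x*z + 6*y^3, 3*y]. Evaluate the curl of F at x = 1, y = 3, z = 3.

(0, -5, 17)

(∇×F)₁ = ∂F₃/∂y − ∂F₂/∂z = -3*x + 3
(∇×F)₂ = ∂F₁/∂z − ∂F₃/∂x = -5
(∇×F)₃ = ∂F₂/∂x − ∂F₁/∂y = 5*x + 3*z + 3
∇×F = (-3*x + 3, -5, 5*x + 3*z + 3)
At (1, 3, 3): (0, -5, 17).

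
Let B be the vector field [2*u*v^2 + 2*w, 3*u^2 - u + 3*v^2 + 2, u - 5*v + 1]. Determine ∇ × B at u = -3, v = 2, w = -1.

(-5, 1, 5)

(∇×B)₁ = ∂B₃/∂v − ∂B₂/∂w = -5
(∇×B)₂ = ∂B₁/∂w − ∂B₃/∂u = 1
(∇×B)₃ = ∂B₂/∂u − ∂B₁/∂v = -4*u*v + 6*u - 1
∇×B = (-5, 1, -4*u*v + 6*u - 1)
At (-3, 2, -1): (-5, 1, 5).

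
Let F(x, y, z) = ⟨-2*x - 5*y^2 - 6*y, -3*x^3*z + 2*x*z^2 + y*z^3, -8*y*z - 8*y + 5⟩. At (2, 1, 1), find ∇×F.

(-3, 0, -18)

(∇×F)₁ = ∂F₃/∂y − ∂F₂/∂z = 3*x^3 - 4*x*z - 3*y*z^2 - 8*z - 8
(∇×F)₂ = ∂F₁/∂z − ∂F₃/∂x = 0
(∇×F)₃ = ∂F₂/∂x − ∂F₁/∂y = -9*x^2*z + 10*y + 2*z^2 + 6
∇×F = (3*x^3 - 4*x*z - 3*y*z^2 - 8*z - 8, 0, -9*x^2*z + 10*y + 2*z^2 + 6)
At (2, 1, 1): (-3, 0, -18).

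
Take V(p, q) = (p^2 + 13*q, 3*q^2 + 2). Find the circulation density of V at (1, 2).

∂V₂/∂p = 0
∂V₁/∂q = 13
Scalar curl = -13
At (1, 2): -13.

-13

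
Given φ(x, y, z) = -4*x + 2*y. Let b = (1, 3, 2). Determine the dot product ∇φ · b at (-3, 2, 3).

∂φ/∂x = -4
∂φ/∂y = 2
∂φ/∂z = 0
∇φ at (-3, 2, 3) = (-4, 2, 0)
∇φ · b = (-4)(1) + (2)(3) + (0)(2) = 2

2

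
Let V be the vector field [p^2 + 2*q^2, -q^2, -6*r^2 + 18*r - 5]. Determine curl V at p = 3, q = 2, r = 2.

(0, 0, -8)

(∇×V)₁ = ∂V₃/∂q − ∂V₂/∂r = 0
(∇×V)₂ = ∂V₁/∂r − ∂V₃/∂p = 0
(∇×V)₃ = ∂V₂/∂p − ∂V₁/∂q = -4*q
∇×V = (0, 0, -4*q)
At (3, 2, 2): (0, 0, -8).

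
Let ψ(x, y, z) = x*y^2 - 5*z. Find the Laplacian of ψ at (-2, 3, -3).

-4

∂²ψ/∂x² = 0
∂²ψ/∂y² = 2*x
∂²ψ/∂z² = 0
∇²ψ = 2*x
At (-2, 3, -3): -4.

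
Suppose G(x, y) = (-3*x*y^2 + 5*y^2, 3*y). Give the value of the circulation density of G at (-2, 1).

-22

∂G₂/∂x = 0
∂G₁/∂y = -6*x*y + 10*y
Scalar curl = 6*x*y - 10*y
At (-2, 1): -22.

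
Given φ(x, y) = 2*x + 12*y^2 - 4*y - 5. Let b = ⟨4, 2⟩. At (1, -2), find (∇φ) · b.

∂φ/∂x = 2
∂φ/∂y = 24*y - 4
∇φ at (1, -2) = (2, -52)
∇φ · b = (2)(4) + (-52)(2) = -96

-96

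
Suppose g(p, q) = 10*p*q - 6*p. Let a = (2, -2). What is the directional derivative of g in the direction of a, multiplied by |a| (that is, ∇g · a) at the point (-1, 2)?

∂g/∂p = 10*q - 6
∂g/∂q = 10*p
∇g at (-1, 2) = (14, -10)
∇g · a = (14)(2) + (-10)(-2) = 48

48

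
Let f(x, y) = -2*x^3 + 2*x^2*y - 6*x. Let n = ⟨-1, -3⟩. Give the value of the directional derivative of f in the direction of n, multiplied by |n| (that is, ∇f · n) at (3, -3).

42

∂f/∂x = -6*x^2 + 4*x*y - 6
∂f/∂y = 2*x^2
∇f at (3, -3) = (-96, 18)
∇f · n = (-96)(-1) + (18)(-3) = 42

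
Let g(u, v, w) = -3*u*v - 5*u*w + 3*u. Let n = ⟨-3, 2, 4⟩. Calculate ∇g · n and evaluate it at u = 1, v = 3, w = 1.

7

∂g/∂u = -3*v - 5*w + 3
∂g/∂v = -3*u
∂g/∂w = -5*u
∇g at (1, 3, 1) = (-11, -3, -5)
∇g · n = (-11)(-3) + (-3)(2) + (-5)(4) = 7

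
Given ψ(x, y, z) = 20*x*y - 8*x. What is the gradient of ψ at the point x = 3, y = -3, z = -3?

(-68, 60, 0)

∂ψ/∂x = 20*y - 8
∂ψ/∂y = 20*x
∂ψ/∂z = 0
∇ψ = (20*y - 8, 20*x, 0)
At (3, -3, -3): (-68, 60, 0).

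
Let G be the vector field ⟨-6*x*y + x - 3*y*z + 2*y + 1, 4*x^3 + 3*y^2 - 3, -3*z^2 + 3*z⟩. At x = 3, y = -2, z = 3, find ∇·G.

-14

∂G₁/∂x = -6*y + 1
∂G₂/∂y = 6*y
∂G₃/∂z = -6*z + 3
∇·G = -6*z + 4
At (3, -2, 3): -14.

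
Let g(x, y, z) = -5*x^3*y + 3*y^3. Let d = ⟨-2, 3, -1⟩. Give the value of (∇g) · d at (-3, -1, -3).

162

∂g/∂x = -15*x^2*y
∂g/∂y = -5*x^3 + 9*y^2
∂g/∂z = 0
∇g at (-3, -1, -3) = (135, 144, 0)
∇g · d = (135)(-2) + (144)(3) + (0)(-1) = 162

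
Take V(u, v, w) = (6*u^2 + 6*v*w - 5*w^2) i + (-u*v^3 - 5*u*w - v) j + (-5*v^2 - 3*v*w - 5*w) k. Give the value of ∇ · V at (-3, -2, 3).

0

∂V₁/∂u = 12*u
∂V₂/∂v = -3*u*v^2 - 1
∂V₃/∂w = -3*v - 5
∇·V = -3*u*v^2 + 12*u - 3*v - 6
At (-3, -2, 3): 0.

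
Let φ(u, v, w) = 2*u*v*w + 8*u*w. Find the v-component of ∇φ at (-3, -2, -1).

6

(∇φ)_2 = ∂φ/∂v = 2*u*w
At (-3, -2, -1): 6.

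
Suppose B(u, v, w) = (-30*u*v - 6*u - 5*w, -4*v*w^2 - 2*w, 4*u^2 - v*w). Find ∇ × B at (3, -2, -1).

(∇×B)₁ = ∂B₃/∂v − ∂B₂/∂w = 8*v*w - w + 2
(∇×B)₂ = ∂B₁/∂w − ∂B₃/∂u = -8*u - 5
(∇×B)₃ = ∂B₂/∂u − ∂B₁/∂v = 30*u
∇×B = (8*v*w - w + 2, -8*u - 5, 30*u)
At (3, -2, -1): (19, -29, 90).

(19, -29, 90)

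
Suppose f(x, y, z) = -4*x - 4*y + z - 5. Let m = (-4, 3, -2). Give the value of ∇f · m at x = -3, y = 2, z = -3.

∂f/∂x = -4
∂f/∂y = -4
∂f/∂z = 1
∇f at (-3, 2, -3) = (-4, -4, 1)
∇f · m = (-4)(-4) + (-4)(3) + (1)(-2) = 2

2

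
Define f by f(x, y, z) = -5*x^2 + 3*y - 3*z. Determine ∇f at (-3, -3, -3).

∂f/∂x = -10*x
∂f/∂y = 3
∂f/∂z = -3
∇f = (-10*x, 3, -3)
At (-3, -3, -3): (30, 3, -3).

(30, 3, -3)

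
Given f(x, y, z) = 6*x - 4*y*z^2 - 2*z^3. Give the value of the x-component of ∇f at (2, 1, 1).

(∇f)_1 = ∂f/∂x = 6
At (2, 1, 1): 6.

6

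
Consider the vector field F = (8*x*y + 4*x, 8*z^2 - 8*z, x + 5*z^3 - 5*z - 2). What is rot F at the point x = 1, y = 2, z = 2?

(-24, -1, -8)

(∇×F)₁ = ∂F₃/∂y − ∂F₂/∂z = -16*z + 8
(∇×F)₂ = ∂F₁/∂z − ∂F₃/∂x = -1
(∇×F)₃ = ∂F₂/∂x − ∂F₁/∂y = -8*x
∇×F = (-16*z + 8, -1, -8*x)
At (1, 2, 2): (-24, -1, -8).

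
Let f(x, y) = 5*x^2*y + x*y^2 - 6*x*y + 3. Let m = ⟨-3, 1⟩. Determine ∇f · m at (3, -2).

147

∂f/∂x = 10*x*y + y^2 - 6*y
∂f/∂y = 5*x^2 + 2*x*y - 6*x
∇f at (3, -2) = (-44, 15)
∇f · m = (-44)(-3) + (15)(1) = 147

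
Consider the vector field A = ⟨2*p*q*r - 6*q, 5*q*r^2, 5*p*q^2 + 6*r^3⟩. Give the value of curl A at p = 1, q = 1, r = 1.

(∇×A)₁ = ∂A₃/∂q − ∂A₂/∂r = 10*p*q - 10*q*r
(∇×A)₂ = ∂A₁/∂r − ∂A₃/∂p = 2*p*q - 5*q^2
(∇×A)₃ = ∂A₂/∂p − ∂A₁/∂q = -2*p*r + 6
∇×A = (10*p*q - 10*q*r, 2*p*q - 5*q^2, -2*p*r + 6)
At (1, 1, 1): (0, -3, 4).

(0, -3, 4)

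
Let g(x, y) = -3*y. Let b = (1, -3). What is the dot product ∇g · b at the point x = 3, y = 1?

∂g/∂x = 0
∂g/∂y = -3
∇g at (3, 1) = (0, -3)
∇g · b = (0)(1) + (-3)(-3) = 9

9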